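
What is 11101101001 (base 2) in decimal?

Sum of powers of 2 for each 1-bit:
2^0 + 2^3 + 2^5 + 2^6 + 2^8 + 2^9 + 2^10
= 1 + 8 + 32 + 64 + 256 + 512 + 1024
= 1897



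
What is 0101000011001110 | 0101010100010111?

OR: 1 when either bit is 1
  0101000011001110
| 0101010100010111
------------------
  0101010111011111
Decimal: 20686 | 21783 = 21983



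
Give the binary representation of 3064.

Using repeated division by 2:
3064 ÷ 2 = 1532 remainder 0
1532 ÷ 2 = 766 remainder 0
766 ÷ 2 = 383 remainder 0
383 ÷ 2 = 191 remainder 1
191 ÷ 2 = 95 remainder 1
95 ÷ 2 = 47 remainder 1
47 ÷ 2 = 23 remainder 1
23 ÷ 2 = 11 remainder 1
11 ÷ 2 = 5 remainder 1
5 ÷ 2 = 2 remainder 1
2 ÷ 2 = 1 remainder 0
1 ÷ 2 = 0 remainder 1
Reading remainders bottom to top: 101111111000



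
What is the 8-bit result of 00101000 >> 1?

Original: 00101000 (decimal 40)
Shift right by 1 position
Drop the 1 low bit; fill with zero on the left
Result: 00010100 (decimal 20)
Equivalent: 40 >> 1 = 40 ÷ 2^1 = 20



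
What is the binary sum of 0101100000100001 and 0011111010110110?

Add column by column from the right: bit + bit + carry-in; write the sum mod 2, carry 1 when the sum is 2 or 3.
carry:  1111000001000000
        0101100000100001
+       0011111010110110
------------------------
       01001011011010111
(the carry out of the leftmost column, 0, becomes the leading bit)
Decimal check:
  0101100000100001 = 16384 + 4096 + 2048 + 32 + 1 = 22561
  0011111010110110 = 8192 + 4096 + 2048 + 1024 + 512 + 128 + 32 + 16 + 4 + 2 = 16054
  22561 + 16054 = 38615, and 01001011011010111 = 32768 + 4096 + 1024 + 512 + 128 + 64 + 16 + 4 + 2 + 1 = 38615 ✓



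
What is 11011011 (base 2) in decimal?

Sum of powers of 2 for each 1-bit:
2^0 + 2^1 + 2^3 + 2^4 + 2^6 + 2^7
= 1 + 2 + 8 + 16 + 64 + 128
= 219



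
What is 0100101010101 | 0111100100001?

OR: 1 when either bit is 1
  0100101010101
| 0111100100001
---------------
  0111101110101
Decimal: 2389 | 3873 = 3957



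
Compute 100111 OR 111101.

OR: 1 when either bit is 1
  100111
| 111101
--------
  111111
Decimal: 39 | 61 = 63



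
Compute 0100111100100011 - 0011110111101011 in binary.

Method 1 - Direct subtraction (column by column from the right: bit − bit − borrow-in; if negative, add 2 and borrow 1 from the next column):
borrow: 0110001111110000
        0100111100100011
-       0011110111101011
------------------------
        0001000100111000

Method 2 - Add two's complement:
Two's complement of 0011110111101011: invert → 1100001000010100, add 1 → 1100001000010101
  0100111100100011
+ 1100001000010101
------------------
 10001000100111000  (end carry out of the top bit = 1)
Discarding the end carry: 0001000100111000
Decimal check:
  0100111100100011 = 16384 + 2048 + 1024 + 512 + 256 + 32 + 2 + 1 = 20259
  0011110111101011 = 8192 + 4096 + 2048 + 1024 + 256 + 128 + 64 + 32 + 8 + 2 + 1 = 15851
  20259 - 15851 = 4408, and 0001000100111000 = 4096 + 256 + 32 + 16 + 8 = 4408 ✓



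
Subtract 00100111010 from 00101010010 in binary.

Method 1 - Direct subtraction (column by column from the right: bit − bit − borrow-in; if negative, add 2 and borrow 1 from the next column):
borrow: 00001110000
        00101010010
-       00100111010
-------------------
        00000011000

Method 2 - Add two's complement:
Two's complement of 00100111010: invert → 11011000101, add 1 → 11011000110
  00101010010
+ 11011000110
-------------
 100000011000  (end carry out of the top bit = 1)
Discarding the end carry: 00000011000
Decimal check:
  00101010010 = 256 + 64 + 16 + 2 = 338
  00100111010 = 256 + 32 + 16 + 8 + 2 = 314
  338 - 314 = 24, and 00000011000 = 16 + 8 = 24 ✓



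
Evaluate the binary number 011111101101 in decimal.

Sum of powers of 2 for each 1-bit:
2^0 + 2^2 + 2^3 + 2^5 + 2^6 + 2^7 + 2^8 + 2^9 + 2^10
= 1 + 4 + 8 + 32 + 64 + 128 + 256 + 512 + 1024
= 2029



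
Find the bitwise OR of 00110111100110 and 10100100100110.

OR: 1 when either bit is 1
  00110111100110
| 10100100100110
----------------
  10110111100110
Decimal: 3558 | 10534 = 11750



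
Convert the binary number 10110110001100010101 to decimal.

Sum of powers of 2 for each 1-bit:
2^0 + 2^2 + 2^4 + 2^8 + 2^9 + 2^13 + 2^14 + 2^16 + 2^17 + 2^19
= 1 + 4 + 16 + 256 + 512 + 8192 + 16384 + 65536 + 131072 + 524288
= 746261



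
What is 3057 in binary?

Using repeated division by 2:
3057 ÷ 2 = 1528 remainder 1
1528 ÷ 2 = 764 remainder 0
764 ÷ 2 = 382 remainder 0
382 ÷ 2 = 191 remainder 0
191 ÷ 2 = 95 remainder 1
95 ÷ 2 = 47 remainder 1
47 ÷ 2 = 23 remainder 1
23 ÷ 2 = 11 remainder 1
11 ÷ 2 = 5 remainder 1
5 ÷ 2 = 2 remainder 1
2 ÷ 2 = 1 remainder 0
1 ÷ 2 = 0 remainder 1
Reading remainders bottom to top: 101111110001



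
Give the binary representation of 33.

Using repeated division by 2:
33 ÷ 2 = 16 remainder 1
16 ÷ 2 = 8 remainder 0
8 ÷ 2 = 4 remainder 0
4 ÷ 2 = 2 remainder 0
2 ÷ 2 = 1 remainder 0
1 ÷ 2 = 0 remainder 1
Reading remainders bottom to top: 100001



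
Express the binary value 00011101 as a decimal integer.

Sum of powers of 2 for each 1-bit:
2^0 + 2^2 + 2^3 + 2^4
= 1 + 4 + 8 + 16
= 29



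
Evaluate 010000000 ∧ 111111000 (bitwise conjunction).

AND: 1 only when both bits are 1
  010000000
& 111111000
-----------
  010000000
Decimal: 128 & 504 = 128



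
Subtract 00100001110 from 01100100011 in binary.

Method 1 - Direct subtraction (column by column from the right: bit − bit − borrow-in; if negative, add 2 and borrow 1 from the next column):
borrow: 00000111000
        01100100011
-       00100001110
-------------------
        01000010101

Method 2 - Add two's complement:
Two's complement of 00100001110: invert → 11011110001, add 1 → 11011110010
  01100100011
+ 11011110010
-------------
 101000010101  (end carry out of the top bit = 1)
Discarding the end carry: 01000010101
Decimal check:
  01100100011 = 512 + 256 + 32 + 2 + 1 = 803
  00100001110 = 256 + 8 + 4 + 2 = 270
  803 - 270 = 533, and 01000010101 = 512 + 16 + 4 + 1 = 533 ✓



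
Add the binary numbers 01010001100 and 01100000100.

Add column by column from the right: bit + bit + carry-in; write the sum mod 2, carry 1 when the sum is 2 or 3.
carry:  10000011000
        01010001100
+       01100000100
-------------------
       010110010000
(the carry out of the leftmost column, 0, becomes the leading bit)
Decimal check:
  01010001100 = 512 + 128 + 8 + 4 = 652
  01100000100 = 512 + 256 + 4 = 772
  652 + 772 = 1424, and 010110010000 = 1024 + 256 + 128 + 16 = 1424 ✓



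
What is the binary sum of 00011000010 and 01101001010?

Add column by column from the right: bit + bit + carry-in; write the sum mod 2, carry 1 when the sum is 2 or 3.
carry:  11110000100
        00011000010
+       01101001010
-------------------
       010000001100
(the carry out of the leftmost column, 0, becomes the leading bit)
Decimal check:
  00011000010 = 128 + 64 + 2 = 194
  01101001010 = 512 + 256 + 64 + 8 + 2 = 842
  194 + 842 = 1036, and 010000001100 = 1024 + 8 + 4 = 1036 ✓



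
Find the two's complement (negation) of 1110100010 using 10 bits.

Original (sign bit 1, negative): 1110100010
Step 1 - Invert all bits: 0001011101
Step 2 - Add 1: 0001011110
Verification: 1110100010 + 0001011110 = 10000000000; discarding the end carry (carry out of the top bit) leaves the 10-bit value 0000000000, as required for x + (-x)



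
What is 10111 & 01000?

AND: 1 only when both bits are 1
  10111
& 01000
-------
  00000
Decimal: 23 & 8 = 0



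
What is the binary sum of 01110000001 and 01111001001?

Add column by column from the right: bit + bit + carry-in; write the sum mod 2, carry 1 when the sum is 2 or 3.
carry:  11100000010
        01110000001
+       01111001001
-------------------
       011101001010
(the carry out of the leftmost column, 0, becomes the leading bit)
Decimal check:
  01110000001 = 512 + 256 + 128 + 1 = 897
  01111001001 = 512 + 256 + 128 + 64 + 8 + 1 = 969
  897 + 969 = 1866, and 011101001010 = 1024 + 512 + 256 + 64 + 8 + 2 = 1866 ✓



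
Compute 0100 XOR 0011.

XOR: 1 when bits differ
  0100
^ 0011
------
  0111
Decimal: 4 ^ 3 = 7



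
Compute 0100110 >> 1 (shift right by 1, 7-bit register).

Original: 0100110 (decimal 38)
Shift right by 1 position
Drop the 1 low bit; fill with zero on the left
Result: 0010011 (decimal 19)
Equivalent: 38 >> 1 = 38 ÷ 2^1 = 19



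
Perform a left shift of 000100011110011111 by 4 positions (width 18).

Original: 000100011110011111 (decimal 18335)
Shift left by 4 positions
Append 4 zeros on the right and drop the 4 high bits that overflow the 18-bit width
Result: 000111100111110000 (decimal 31216)
Equivalent: 18335 << 4 = 18335 × 2^4 = 293360, truncated to 18 bits = 31216



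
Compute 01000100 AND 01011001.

AND: 1 only when both bits are 1
  01000100
& 01011001
----------
  01000000
Decimal: 68 & 89 = 64



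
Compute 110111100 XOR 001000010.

XOR: 1 when bits differ
  110111100
^ 001000010
-----------
  111111110
Decimal: 444 ^ 66 = 510



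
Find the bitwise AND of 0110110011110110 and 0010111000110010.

AND: 1 only when both bits are 1
  0110110011110110
& 0010111000110010
------------------
  0010110000110010
Decimal: 27894 & 11826 = 11314



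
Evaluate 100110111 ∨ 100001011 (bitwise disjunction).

OR: 1 when either bit is 1
  100110111
| 100001011
-----------
  100111111
Decimal: 311 | 267 = 319



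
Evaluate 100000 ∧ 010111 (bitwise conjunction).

AND: 1 only when both bits are 1
  100000
& 010111
--------
  000000
Decimal: 32 & 23 = 0



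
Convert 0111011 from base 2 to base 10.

Sum of powers of 2 for each 1-bit:
2^0 + 2^1 + 2^3 + 2^4 + 2^5
= 1 + 2 + 8 + 16 + 32
= 59



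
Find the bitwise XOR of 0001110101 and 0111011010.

XOR: 1 when bits differ
  0001110101
^ 0111011010
------------
  0110101111
Decimal: 117 ^ 474 = 431



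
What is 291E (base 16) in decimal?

Expand by place value (powers of 16):
Digit values: E = 14
291E = 2 × 16^3 + 9 × 16^2 + 1 × 16^1 + 14 × 16^0
= 2 × 4096 + 9 × 256 + 1 × 16 + 14 × 1
= 8192 + 2304 + 16 + 14
= 10526



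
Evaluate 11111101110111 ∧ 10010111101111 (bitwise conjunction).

AND: 1 only when both bits are 1
  11111101110111
& 10010111101111
----------------
  10010101100111
Decimal: 16247 & 9711 = 9575



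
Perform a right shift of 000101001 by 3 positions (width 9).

Original: 000101001 (decimal 41)
Shift right by 3 positions
Drop the 3 low bits; fill with zeros on the left
Result: 000000101 (decimal 5)
Equivalent: 41 >> 3 = 41 ÷ 2^3 = 5



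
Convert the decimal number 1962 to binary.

Using repeated division by 2:
1962 ÷ 2 = 981 remainder 0
981 ÷ 2 = 490 remainder 1
490 ÷ 2 = 245 remainder 0
245 ÷ 2 = 122 remainder 1
122 ÷ 2 = 61 remainder 0
61 ÷ 2 = 30 remainder 1
30 ÷ 2 = 15 remainder 0
15 ÷ 2 = 7 remainder 1
7 ÷ 2 = 3 remainder 1
3 ÷ 2 = 1 remainder 1
1 ÷ 2 = 0 remainder 1
Reading remainders bottom to top: 11110101010



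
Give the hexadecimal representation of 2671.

Using repeated division by 16 (digits 10–15 are A–F):
2671 ÷ 16 = 166 remainder 15 (F)
166 ÷ 16 = 10 remainder 6
10 ÷ 16 = 0 remainder 10 (A)
Reading remainders bottom to top: A6F



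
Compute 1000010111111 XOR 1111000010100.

XOR: 1 when bits differ
  1000010111111
^ 1111000010100
---------------
  0111010101011
Decimal: 4287 ^ 7700 = 3755



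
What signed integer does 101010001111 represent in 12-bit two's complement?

Binary: 101010001111
Sign bit: 1 (negative)
Invert: 010101110000
Add 1:  010101110001
Magnitude: 010101110001 = 1024 + 256 + 64 + 32 + 16 + 1 = 1393
Value: -1393



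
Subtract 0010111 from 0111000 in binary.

Method 1 - Direct subtraction (column by column from the right: bit − bit − borrow-in; if negative, add 2 and borrow 1 from the next column):
borrow: 0001110
        0111000
-       0010111
---------------
        0100001

Method 2 - Add two's complement:
Two's complement of 0010111: invert → 1101000, add 1 → 1101001
  0111000
+ 1101001
---------
 10100001  (end carry out of the top bit = 1)
Discarding the end carry: 0100001
Decimal check:
  0111000 = 32 + 16 + 8 = 56
  0010111 = 16 + 4 + 2 + 1 = 23
  56 - 23 = 33, and 0100001 = 32 + 1 = 33 ✓



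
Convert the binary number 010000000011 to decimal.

Sum of powers of 2 for each 1-bit:
2^0 + 2^1 + 2^10
= 1 + 2 + 1024
= 1027



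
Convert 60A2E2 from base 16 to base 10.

Expand by place value (powers of 16):
Digit values: A = 10, E = 14
60A2E2 = 6 × 16^5 + 0 × 16^4 + 10 × 16^3 + 2 × 16^2 + 14 × 16^1 + 2 × 16^0
= 6 × 1048576 + 0 × 65536 + 10 × 4096 + 2 × 256 + 14 × 16 + 2 × 1
= 6291456 + 0 + 40960 + 512 + 224 + 2
= 6333154



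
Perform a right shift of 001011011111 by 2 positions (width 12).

Original: 001011011111 (decimal 735)
Shift right by 2 positions
Drop the 2 low bits; fill with zeros on the left
Result: 000010110111 (decimal 183)
Equivalent: 735 >> 2 = 735 ÷ 2^2 = 183



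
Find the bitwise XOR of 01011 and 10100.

XOR: 1 when bits differ
  01011
^ 10100
-------
  11111
Decimal: 11 ^ 20 = 31



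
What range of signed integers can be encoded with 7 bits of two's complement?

For 7-bit two's complement:
Minimum: -2^6 = -64
Maximum: 2^6 - 1 = 63



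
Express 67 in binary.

Using repeated division by 2:
67 ÷ 2 = 33 remainder 1
33 ÷ 2 = 16 remainder 1
16 ÷ 2 = 8 remainder 0
8 ÷ 2 = 4 remainder 0
4 ÷ 2 = 2 remainder 0
2 ÷ 2 = 1 remainder 0
1 ÷ 2 = 0 remainder 1
Reading remainders bottom to top: 1000011



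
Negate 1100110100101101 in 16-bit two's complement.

Original (sign bit 1, negative): 1100110100101101
Step 1 - Invert all bits: 0011001011010010
Step 2 - Add 1: 0011001011010011
Verification: 1100110100101101 + 0011001011010011 = 10000000000000000; discarding the end carry (carry out of the top bit) leaves the 16-bit value 0000000000000000, as required for x + (-x)



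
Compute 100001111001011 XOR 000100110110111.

XOR: 1 when bits differ
  100001111001011
^ 000100110110111
-----------------
  100101001111100
Decimal: 17355 ^ 2487 = 19068



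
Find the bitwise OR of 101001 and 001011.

OR: 1 when either bit is 1
  101001
| 001011
--------
  101011
Decimal: 41 | 11 = 43



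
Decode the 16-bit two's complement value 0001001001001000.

Binary: 0001001001001000
Sign bit: 0 (non-negative)
Read directly as an unsigned value:
0001001001001000 = 4096 + 512 + 64 + 8 = 4680
Value: 4680



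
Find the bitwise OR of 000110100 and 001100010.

OR: 1 when either bit is 1
  000110100
| 001100010
-----------
  001110110
Decimal: 52 | 98 = 118



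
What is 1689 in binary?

Using repeated division by 2:
1689 ÷ 2 = 844 remainder 1
844 ÷ 2 = 422 remainder 0
422 ÷ 2 = 211 remainder 0
211 ÷ 2 = 105 remainder 1
105 ÷ 2 = 52 remainder 1
52 ÷ 2 = 26 remainder 0
26 ÷ 2 = 13 remainder 0
13 ÷ 2 = 6 remainder 1
6 ÷ 2 = 3 remainder 0
3 ÷ 2 = 1 remainder 1
1 ÷ 2 = 0 remainder 1
Reading remainders bottom to top: 11010011001



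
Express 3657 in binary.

Using repeated division by 2:
3657 ÷ 2 = 1828 remainder 1
1828 ÷ 2 = 914 remainder 0
914 ÷ 2 = 457 remainder 0
457 ÷ 2 = 228 remainder 1
228 ÷ 2 = 114 remainder 0
114 ÷ 2 = 57 remainder 0
57 ÷ 2 = 28 remainder 1
28 ÷ 2 = 14 remainder 0
14 ÷ 2 = 7 remainder 0
7 ÷ 2 = 3 remainder 1
3 ÷ 2 = 1 remainder 1
1 ÷ 2 = 0 remainder 1
Reading remainders bottom to top: 111001001001



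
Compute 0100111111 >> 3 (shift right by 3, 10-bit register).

Original: 0100111111 (decimal 319)
Shift right by 3 positions
Drop the 3 low bits; fill with zeros on the left
Result: 0000100111 (decimal 39)
Equivalent: 319 >> 3 = 319 ÷ 2^3 = 39



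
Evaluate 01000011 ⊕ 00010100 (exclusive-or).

XOR: 1 when bits differ
  01000011
^ 00010100
----------
  01010111
Decimal: 67 ^ 20 = 87



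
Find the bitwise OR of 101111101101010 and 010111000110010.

OR: 1 when either bit is 1
  101111101101010
| 010111000110010
-----------------
  111111101111010
Decimal: 24426 | 11826 = 32634



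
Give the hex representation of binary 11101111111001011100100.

Group into 4-bit nibbles from right:
  0111 = 7
  0111 = 7
  1111 = F
  0010 = 2
  1110 = E
  0100 = 4
Result: 77F2E4



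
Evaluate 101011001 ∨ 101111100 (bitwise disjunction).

OR: 1 when either bit is 1
  101011001
| 101111100
-----------
  101111101
Decimal: 345 | 380 = 381



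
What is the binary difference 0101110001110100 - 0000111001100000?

Method 1 - Direct subtraction (column by column from the right: bit − bit − borrow-in; if negative, add 2 and borrow 1 from the next column):
borrow: 0001110000000000
        0101110001110100
-       0000111001100000
------------------------
        0100111000010100

Method 2 - Add two's complement:
Two's complement of 0000111001100000: invert → 1111000110011111, add 1 → 1111000110100000
  0101110001110100
+ 1111000110100000
------------------
 10100111000010100  (end carry out of the top bit = 1)
Discarding the end carry: 0100111000010100
Decimal check:
  0101110001110100 = 16384 + 4096 + 2048 + 1024 + 64 + 32 + 16 + 4 = 23668
  0000111001100000 = 2048 + 1024 + 512 + 64 + 32 = 3680
  23668 - 3680 = 19988, and 0100111000010100 = 16384 + 2048 + 1024 + 512 + 16 + 4 = 19988 ✓



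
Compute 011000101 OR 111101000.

OR: 1 when either bit is 1
  011000101
| 111101000
-----------
  111101101
Decimal: 197 | 488 = 493



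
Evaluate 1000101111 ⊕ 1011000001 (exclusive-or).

XOR: 1 when bits differ
  1000101111
^ 1011000001
------------
  0011101110
Decimal: 559 ^ 705 = 238



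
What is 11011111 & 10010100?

AND: 1 only when both bits are 1
  11011111
& 10010100
----------
  10010100
Decimal: 223 & 148 = 148



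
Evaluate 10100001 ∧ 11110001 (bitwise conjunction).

AND: 1 only when both bits are 1
  10100001
& 11110001
----------
  10100001
Decimal: 161 & 241 = 161



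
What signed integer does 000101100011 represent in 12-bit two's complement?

Binary: 000101100011
Sign bit: 0 (non-negative)
Read directly as an unsigned value:
000101100011 = 256 + 64 + 32 + 2 + 1 = 355
Value: 355



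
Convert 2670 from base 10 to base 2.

Using repeated division by 2:
2670 ÷ 2 = 1335 remainder 0
1335 ÷ 2 = 667 remainder 1
667 ÷ 2 = 333 remainder 1
333 ÷ 2 = 166 remainder 1
166 ÷ 2 = 83 remainder 0
83 ÷ 2 = 41 remainder 1
41 ÷ 2 = 20 remainder 1
20 ÷ 2 = 10 remainder 0
10 ÷ 2 = 5 remainder 0
5 ÷ 2 = 2 remainder 1
2 ÷ 2 = 1 remainder 0
1 ÷ 2 = 0 remainder 1
Reading remainders bottom to top: 101001101110



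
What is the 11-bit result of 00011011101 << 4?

Original: 00011011101 (decimal 221)
Shift left by 4 positions
Append 4 zeros on the right and drop the 4 high bits that overflow the 11-bit width
Result: 10111010000 (decimal 1488)
Equivalent: 221 << 4 = 221 × 2^4 = 3536, truncated to 11 bits = 1488



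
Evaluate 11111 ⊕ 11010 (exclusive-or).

XOR: 1 when bits differ
  11111
^ 11010
-------
  00101
Decimal: 31 ^ 26 = 5



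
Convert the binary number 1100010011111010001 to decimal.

Sum of powers of 2 for each 1-bit:
2^0 + 2^4 + 2^6 + 2^7 + 2^8 + 2^9 + 2^10 + 2^13 + 2^17 + 2^18
= 1 + 16 + 64 + 128 + 256 + 512 + 1024 + 8192 + 131072 + 262144
= 403409



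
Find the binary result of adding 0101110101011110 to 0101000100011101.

Add column by column from the right: bit + bit + carry-in; write the sum mod 2, carry 1 when the sum is 2 or 3.
carry:  1010001000111000
        0101110101011110
+       0101000100011101
------------------------
       01010111001111011
(the carry out of the leftmost column, 0, becomes the leading bit)
Decimal check:
  0101110101011110 = 16384 + 4096 + 2048 + 1024 + 256 + 64 + 16 + 8 + 4 + 2 = 23902
  0101000100011101 = 16384 + 4096 + 256 + 16 + 8 + 4 + 1 = 20765
  23902 + 20765 = 44667, and 01010111001111011 = 32768 + 8192 + 2048 + 1024 + 512 + 64 + 32 + 16 + 8 + 2 + 1 = 44667 ✓



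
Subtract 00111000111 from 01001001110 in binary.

Method 1 - Direct subtraction (column by column from the right: bit − bit − borrow-in; if negative, add 2 and borrow 1 from the next column):
borrow: 01100001110
        01001001110
-       00111000111
-------------------
        00010000111

Method 2 - Add two's complement:
Two's complement of 00111000111: invert → 11000111000, add 1 → 11000111001
  01001001110
+ 11000111001
-------------
 100010000111  (end carry out of the top bit = 1)
Discarding the end carry: 00010000111
Decimal check:
  01001001110 = 512 + 64 + 8 + 4 + 2 = 590
  00111000111 = 256 + 128 + 64 + 4 + 2 + 1 = 455
  590 - 455 = 135, and 00010000111 = 128 + 4 + 2 + 1 = 135 ✓



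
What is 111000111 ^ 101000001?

XOR: 1 when bits differ
  111000111
^ 101000001
-----------
  010000110
Decimal: 455 ^ 321 = 134



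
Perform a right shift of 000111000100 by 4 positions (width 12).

Original: 000111000100 (decimal 452)
Shift right by 4 positions
Drop the 4 low bits; fill with zeros on the left
Result: 000000011100 (decimal 28)
Equivalent: 452 >> 4 = 452 ÷ 2^4 = 28



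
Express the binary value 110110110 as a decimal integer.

Sum of powers of 2 for each 1-bit:
2^1 + 2^2 + 2^4 + 2^5 + 2^7 + 2^8
= 2 + 4 + 16 + 32 + 128 + 256
= 438



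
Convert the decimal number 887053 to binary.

Using repeated division by 2:
887053 ÷ 2 = 443526 remainder 1
443526 ÷ 2 = 221763 remainder 0
221763 ÷ 2 = 110881 remainder 1
110881 ÷ 2 = 55440 remainder 1
55440 ÷ 2 = 27720 remainder 0
27720 ÷ 2 = 13860 remainder 0
13860 ÷ 2 = 6930 remainder 0
6930 ÷ 2 = 3465 remainder 0
3465 ÷ 2 = 1732 remainder 1
1732 ÷ 2 = 866 remainder 0
866 ÷ 2 = 433 remainder 0
433 ÷ 2 = 216 remainder 1
216 ÷ 2 = 108 remainder 0
108 ÷ 2 = 54 remainder 0
54 ÷ 2 = 27 remainder 0
27 ÷ 2 = 13 remainder 1
13 ÷ 2 = 6 remainder 1
6 ÷ 2 = 3 remainder 0
3 ÷ 2 = 1 remainder 1
1 ÷ 2 = 0 remainder 1
Reading remainders bottom to top: 11011000100100001101



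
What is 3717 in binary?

Using repeated division by 2:
3717 ÷ 2 = 1858 remainder 1
1858 ÷ 2 = 929 remainder 0
929 ÷ 2 = 464 remainder 1
464 ÷ 2 = 232 remainder 0
232 ÷ 2 = 116 remainder 0
116 ÷ 2 = 58 remainder 0
58 ÷ 2 = 29 remainder 0
29 ÷ 2 = 14 remainder 1
14 ÷ 2 = 7 remainder 0
7 ÷ 2 = 3 remainder 1
3 ÷ 2 = 1 remainder 1
1 ÷ 2 = 0 remainder 1
Reading remainders bottom to top: 111010000101



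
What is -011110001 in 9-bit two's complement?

Original: 011110001
Step 1 - Invert all bits: 100001110
Step 2 - Add 1: 100001111
Verification: 011110001 + 100001111 = 1000000000; discarding the end carry (carry out of the top bit) leaves the 9-bit value 000000000, as required for x + (-x)



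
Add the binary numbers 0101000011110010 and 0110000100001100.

Add column by column from the right: bit + bit + carry-in; write the sum mod 2, carry 1 when the sum is 2 or 3.
carry:  1000000000000000
        0101000011110010
+       0110000100001100
------------------------
       01011000111111110
(the carry out of the leftmost column, 0, becomes the leading bit)
Decimal check:
  0101000011110010 = 16384 + 4096 + 128 + 64 + 32 + 16 + 2 = 20722
  0110000100001100 = 16384 + 8192 + 256 + 8 + 4 = 24844
  20722 + 24844 = 45566, and 01011000111111110 = 32768 + 8192 + 4096 + 256 + 128 + 64 + 32 + 16 + 8 + 4 + 2 = 45566 ✓



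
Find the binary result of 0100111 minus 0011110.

Method 1 - Direct subtraction (column by column from the right: bit − bit − borrow-in; if negative, add 2 and borrow 1 from the next column):
borrow: 0110000
        0100111
-       0011110
---------------
        0001001

Method 2 - Add two's complement:
Two's complement of 0011110: invert → 1100001, add 1 → 1100010
  0100111
+ 1100010
---------
 10001001  (end carry out of the top bit = 1)
Discarding the end carry: 0001001
Decimal check:
  0100111 = 32 + 4 + 2 + 1 = 39
  0011110 = 16 + 8 + 4 + 2 = 30
  39 - 30 = 9, and 0001001 = 8 + 1 = 9 ✓



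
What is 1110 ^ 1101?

XOR: 1 when bits differ
  1110
^ 1101
------
  0011
Decimal: 14 ^ 13 = 3



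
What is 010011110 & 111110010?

AND: 1 only when both bits are 1
  010011110
& 111110010
-----------
  010010010
Decimal: 158 & 498 = 146



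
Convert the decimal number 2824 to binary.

Using repeated division by 2:
2824 ÷ 2 = 1412 remainder 0
1412 ÷ 2 = 706 remainder 0
706 ÷ 2 = 353 remainder 0
353 ÷ 2 = 176 remainder 1
176 ÷ 2 = 88 remainder 0
88 ÷ 2 = 44 remainder 0
44 ÷ 2 = 22 remainder 0
22 ÷ 2 = 11 remainder 0
11 ÷ 2 = 5 remainder 1
5 ÷ 2 = 2 remainder 1
2 ÷ 2 = 1 remainder 0
1 ÷ 2 = 0 remainder 1
Reading remainders bottom to top: 101100001000



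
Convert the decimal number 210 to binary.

Using repeated division by 2:
210 ÷ 2 = 105 remainder 0
105 ÷ 2 = 52 remainder 1
52 ÷ 2 = 26 remainder 0
26 ÷ 2 = 13 remainder 0
13 ÷ 2 = 6 remainder 1
6 ÷ 2 = 3 remainder 0
3 ÷ 2 = 1 remainder 1
1 ÷ 2 = 0 remainder 1
Reading remainders bottom to top: 11010010



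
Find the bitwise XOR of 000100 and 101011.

XOR: 1 when bits differ
  000100
^ 101011
--------
  101111
Decimal: 4 ^ 43 = 47



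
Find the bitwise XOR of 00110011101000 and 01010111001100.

XOR: 1 when bits differ
  00110011101000
^ 01010111001100
----------------
  01100100100100
Decimal: 3304 ^ 5580 = 6436



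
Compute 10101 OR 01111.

OR: 1 when either bit is 1
  10101
| 01111
-------
  11111
Decimal: 21 | 15 = 31



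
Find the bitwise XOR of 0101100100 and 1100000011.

XOR: 1 when bits differ
  0101100100
^ 1100000011
------------
  1001100111
Decimal: 356 ^ 771 = 615



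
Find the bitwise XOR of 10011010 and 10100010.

XOR: 1 when bits differ
  10011010
^ 10100010
----------
  00111000
Decimal: 154 ^ 162 = 56



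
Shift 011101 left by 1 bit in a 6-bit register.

Original: 011101 (decimal 29)
Shift left by 1 position
Append 1 zero on the right
Result: 111010 (decimal 58)
Equivalent: 29 << 1 = 29 × 2^1 = 58



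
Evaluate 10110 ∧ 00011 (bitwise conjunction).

AND: 1 only when both bits are 1
  10110
& 00011
-------
  00010
Decimal: 22 & 3 = 2



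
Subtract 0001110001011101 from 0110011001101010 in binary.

Method 1 - Direct subtraction (column by column from the right: bit − bit − borrow-in; if negative, add 2 and borrow 1 from the next column):
borrow: 0011000000111010
        0110011001101010
-       0001110001011101
------------------------
        0100101000001101

Method 2 - Add two's complement:
Two's complement of 0001110001011101: invert → 1110001110100010, add 1 → 1110001110100011
  0110011001101010
+ 1110001110100011
------------------
 10100101000001101  (end carry out of the top bit = 1)
Discarding the end carry: 0100101000001101
Decimal check:
  0110011001101010 = 16384 + 8192 + 1024 + 512 + 64 + 32 + 8 + 2 = 26218
  0001110001011101 = 4096 + 2048 + 1024 + 64 + 16 + 8 + 4 + 1 = 7261
  26218 - 7261 = 18957, and 0100101000001101 = 16384 + 2048 + 512 + 8 + 4 + 1 = 18957 ✓



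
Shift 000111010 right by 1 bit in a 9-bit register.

Original: 000111010 (decimal 58)
Shift right by 1 position
Drop the 1 low bit; fill with zero on the left
Result: 000011101 (decimal 29)
Equivalent: 58 >> 1 = 58 ÷ 2^1 = 29



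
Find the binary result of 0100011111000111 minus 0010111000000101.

Method 1 - Direct subtraction (column by column from the right: bit − bit − borrow-in; if negative, add 2 and borrow 1 from the next column):
borrow: 0111000000000000
        0100011111000111
-       0010111000000101
------------------------
        0001100111000010

Method 2 - Add two's complement:
Two's complement of 0010111000000101: invert → 1101000111111010, add 1 → 1101000111111011
  0100011111000111
+ 1101000111111011
------------------
 10001100111000010  (end carry out of the top bit = 1)
Discarding the end carry: 0001100111000010
Decimal check:
  0100011111000111 = 16384 + 1024 + 512 + 256 + 128 + 64 + 4 + 2 + 1 = 18375
  0010111000000101 = 8192 + 2048 + 1024 + 512 + 4 + 1 = 11781
  18375 - 11781 = 6594, and 0001100111000010 = 4096 + 2048 + 256 + 128 + 64 + 2 = 6594 ✓



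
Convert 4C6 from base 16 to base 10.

Expand by place value (powers of 16):
Digit values: C = 12
4C6 = 4 × 16^2 + 12 × 16^1 + 6 × 16^0
= 4 × 256 + 12 × 16 + 6 × 1
= 1024 + 192 + 6
= 1222



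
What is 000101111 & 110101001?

AND: 1 only when both bits are 1
  000101111
& 110101001
-----------
  000101001
Decimal: 47 & 425 = 41



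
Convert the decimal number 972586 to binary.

Using repeated division by 2:
972586 ÷ 2 = 486293 remainder 0
486293 ÷ 2 = 243146 remainder 1
243146 ÷ 2 = 121573 remainder 0
121573 ÷ 2 = 60786 remainder 1
60786 ÷ 2 = 30393 remainder 0
30393 ÷ 2 = 15196 remainder 1
15196 ÷ 2 = 7598 remainder 0
7598 ÷ 2 = 3799 remainder 0
3799 ÷ 2 = 1899 remainder 1
1899 ÷ 2 = 949 remainder 1
949 ÷ 2 = 474 remainder 1
474 ÷ 2 = 237 remainder 0
237 ÷ 2 = 118 remainder 1
118 ÷ 2 = 59 remainder 0
59 ÷ 2 = 29 remainder 1
29 ÷ 2 = 14 remainder 1
14 ÷ 2 = 7 remainder 0
7 ÷ 2 = 3 remainder 1
3 ÷ 2 = 1 remainder 1
1 ÷ 2 = 0 remainder 1
Reading remainders bottom to top: 11101101011100101010



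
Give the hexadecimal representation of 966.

Using repeated division by 16 (digits 10–15 are A–F):
966 ÷ 16 = 60 remainder 6
60 ÷ 16 = 3 remainder 12 (C)
3 ÷ 16 = 0 remainder 3
Reading remainders bottom to top: 3C6



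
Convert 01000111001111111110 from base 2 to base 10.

Sum of powers of 2 for each 1-bit:
2^1 + 2^2 + 2^3 + 2^4 + 2^5 + 2^6 + 2^7 + 2^8 + 2^9 + 2^12 + 2^13 + 2^14 + 2^18
= 2 + 4 + 8 + 16 + 32 + 64 + 128 + 256 + 512 + 4096 + 8192 + 16384 + 262144
= 291838



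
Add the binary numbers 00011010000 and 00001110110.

Add column by column from the right: bit + bit + carry-in; write the sum mod 2, carry 1 when the sum is 2 or 3.
carry:  00111100000
        00011010000
+       00001110110
-------------------
       000101000110
(the carry out of the leftmost column, 0, becomes the leading bit)
Decimal check:
  00011010000 = 128 + 64 + 16 = 208
  00001110110 = 64 + 32 + 16 + 4 + 2 = 118
  208 + 118 = 326, and 000101000110 = 256 + 64 + 4 + 2 = 326 ✓



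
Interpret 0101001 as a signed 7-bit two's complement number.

Binary: 0101001
Sign bit: 0 (non-negative)
Read directly as an unsigned value:
0101001 = 32 + 8 + 1 = 41
Value: 41



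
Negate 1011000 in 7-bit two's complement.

Original (sign bit 1, negative): 1011000
Step 1 - Invert all bits: 0100111
Step 2 - Add 1: 0101000
Verification: 1011000 + 0101000 = 10000000; discarding the end carry (carry out of the top bit) leaves the 7-bit value 0000000, as required for x + (-x)



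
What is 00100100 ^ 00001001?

XOR: 1 when bits differ
  00100100
^ 00001001
----------
  00101101
Decimal: 36 ^ 9 = 45



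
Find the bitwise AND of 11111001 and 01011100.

AND: 1 only when both bits are 1
  11111001
& 01011100
----------
  01011000
Decimal: 249 & 92 = 88



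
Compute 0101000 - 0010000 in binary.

Method 1 - Direct subtraction (column by column from the right: bit − bit − borrow-in; if negative, add 2 and borrow 1 from the next column):
borrow: 0100000
        0101000
-       0010000
---------------
        0011000

Method 2 - Add two's complement:
Two's complement of 0010000: invert → 1101111, add 1 → 1110000
  0101000
+ 1110000
---------
 10011000  (end carry out of the top bit = 1)
Discarding the end carry: 0011000
Decimal check:
  0101000 = 32 + 8 = 40
  0010000 = 16
  40 - 16 = 24, and 0011000 = 16 + 8 = 24 ✓



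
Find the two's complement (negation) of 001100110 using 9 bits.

Original: 001100110
Step 1 - Invert all bits: 110011001
Step 2 - Add 1: 110011010
Verification: 001100110 + 110011010 = 1000000000; discarding the end carry (carry out of the top bit) leaves the 9-bit value 000000000, as required for x + (-x)



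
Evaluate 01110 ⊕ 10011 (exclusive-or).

XOR: 1 when bits differ
  01110
^ 10011
-------
  11101
Decimal: 14 ^ 19 = 29



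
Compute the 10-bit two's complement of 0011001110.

Original: 0011001110
Step 1 - Invert all bits: 1100110001
Step 2 - Add 1: 1100110010
Verification: 0011001110 + 1100110010 = 10000000000; discarding the end carry (carry out of the top bit) leaves the 10-bit value 0000000000, as required for x + (-x)



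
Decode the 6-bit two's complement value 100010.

Binary: 100010
Sign bit: 1 (negative)
Invert: 011101
Add 1:  011110
Magnitude: 011110 = 16 + 8 + 4 + 2 = 30
Value: -30



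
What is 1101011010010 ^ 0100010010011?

XOR: 1 when bits differ
  1101011010010
^ 0100010010011
---------------
  1001001000001
Decimal: 6866 ^ 2195 = 4673



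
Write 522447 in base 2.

Using repeated division by 2:
522447 ÷ 2 = 261223 remainder 1
261223 ÷ 2 = 130611 remainder 1
130611 ÷ 2 = 65305 remainder 1
65305 ÷ 2 = 32652 remainder 1
32652 ÷ 2 = 16326 remainder 0
16326 ÷ 2 = 8163 remainder 0
8163 ÷ 2 = 4081 remainder 1
4081 ÷ 2 = 2040 remainder 1
2040 ÷ 2 = 1020 remainder 0
1020 ÷ 2 = 510 remainder 0
510 ÷ 2 = 255 remainder 0
255 ÷ 2 = 127 remainder 1
127 ÷ 2 = 63 remainder 1
63 ÷ 2 = 31 remainder 1
31 ÷ 2 = 15 remainder 1
15 ÷ 2 = 7 remainder 1
7 ÷ 2 = 3 remainder 1
3 ÷ 2 = 1 remainder 1
1 ÷ 2 = 0 remainder 1
Reading remainders bottom to top: 1111111100011001111



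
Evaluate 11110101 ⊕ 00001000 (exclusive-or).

XOR: 1 when bits differ
  11110101
^ 00001000
----------
  11111101
Decimal: 245 ^ 8 = 253



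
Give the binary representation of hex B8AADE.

Convert each hex digit to 4 bits:
  B = 1011
  8 = 1000
  A = 1010
  A = 1010
  D = 1101
  E = 1110
Concatenate: 101110001010101011011110



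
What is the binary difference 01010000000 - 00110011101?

Method 1 - Direct subtraction (column by column from the right: bit − bit − borrow-in; if negative, add 2 and borrow 1 from the next column):
borrow: 01111111110
        01010000000
-       00110011101
-------------------
        00011100011

Method 2 - Add two's complement:
Two's complement of 00110011101: invert → 11001100010, add 1 → 11001100011
  01010000000
+ 11001100011
-------------
 100011100011  (end carry out of the top bit = 1)
Discarding the end carry: 00011100011
Decimal check:
  01010000000 = 512 + 128 = 640
  00110011101 = 256 + 128 + 16 + 8 + 4 + 1 = 413
  640 - 413 = 227, and 00011100011 = 128 + 64 + 32 + 2 + 1 = 227 ✓



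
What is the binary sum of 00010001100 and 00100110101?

Add column by column from the right: bit + bit + carry-in; write the sum mod 2, carry 1 when the sum is 2 or 3.
carry:  00001111000
        00010001100
+       00100110101
-------------------
       000111000001
(the carry out of the leftmost column, 0, becomes the leading bit)
Decimal check:
  00010001100 = 128 + 8 + 4 = 140
  00100110101 = 256 + 32 + 16 + 4 + 1 = 309
  140 + 309 = 449, and 000111000001 = 256 + 128 + 64 + 1 = 449 ✓



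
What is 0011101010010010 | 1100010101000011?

OR: 1 when either bit is 1
  0011101010010010
| 1100010101000011
------------------
  1111111111010011
Decimal: 14994 | 50499 = 65491



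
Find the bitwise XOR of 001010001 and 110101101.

XOR: 1 when bits differ
  001010001
^ 110101101
-----------
  111111100
Decimal: 81 ^ 429 = 508



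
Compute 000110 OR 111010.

OR: 1 when either bit is 1
  000110
| 111010
--------
  111110
Decimal: 6 | 58 = 62



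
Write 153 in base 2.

Using repeated division by 2:
153 ÷ 2 = 76 remainder 1
76 ÷ 2 = 38 remainder 0
38 ÷ 2 = 19 remainder 0
19 ÷ 2 = 9 remainder 1
9 ÷ 2 = 4 remainder 1
4 ÷ 2 = 2 remainder 0
2 ÷ 2 = 1 remainder 0
1 ÷ 2 = 0 remainder 1
Reading remainders bottom to top: 10011001



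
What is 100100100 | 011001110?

OR: 1 when either bit is 1
  100100100
| 011001110
-----------
  111101110
Decimal: 292 | 206 = 494



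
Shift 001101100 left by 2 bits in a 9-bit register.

Original: 001101100 (decimal 108)
Shift left by 2 positions
Append 2 zeros on the right
Result: 110110000 (decimal 432)
Equivalent: 108 << 2 = 108 × 2^2 = 432



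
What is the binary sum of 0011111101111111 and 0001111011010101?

Add column by column from the right: bit + bit + carry-in; write the sum mod 2, carry 1 when the sum is 2 or 3.
carry:  0111111111111110
        0011111101111111
+       0001111011010101
------------------------
       00101111001010100
(the carry out of the leftmost column, 0, becomes the leading bit)
Decimal check:
  0011111101111111 = 8192 + 4096 + 2048 + 1024 + 512 + 256 + 64 + 32 + 16 + 8 + 4 + 2 + 1 = 16255
  0001111011010101 = 4096 + 2048 + 1024 + 512 + 128 + 64 + 16 + 4 + 1 = 7893
  16255 + 7893 = 24148, and 00101111001010100 = 16384 + 4096 + 2048 + 1024 + 512 + 64 + 16 + 4 = 24148 ✓



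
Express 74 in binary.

Using repeated division by 2:
74 ÷ 2 = 37 remainder 0
37 ÷ 2 = 18 remainder 1
18 ÷ 2 = 9 remainder 0
9 ÷ 2 = 4 remainder 1
4 ÷ 2 = 2 remainder 0
2 ÷ 2 = 1 remainder 0
1 ÷ 2 = 0 remainder 1
Reading remainders bottom to top: 1001010



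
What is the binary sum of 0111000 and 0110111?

Add column by column from the right: bit + bit + carry-in; write the sum mod 2, carry 1 when the sum is 2 or 3.
carry:  1100000
        0111000
+       0110111
---------------
       01101111
(the carry out of the leftmost column, 0, becomes the leading bit)
Decimal check:
  0111000 = 32 + 16 + 8 = 56
  0110111 = 32 + 16 + 4 + 2 + 1 = 55
  56 + 55 = 111, and 01101111 = 64 + 32 + 8 + 4 + 2 + 1 = 111 ✓



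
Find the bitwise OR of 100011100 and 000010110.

OR: 1 when either bit is 1
  100011100
| 000010110
-----------
  100011110
Decimal: 284 | 22 = 286



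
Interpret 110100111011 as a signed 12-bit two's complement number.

Binary: 110100111011
Sign bit: 1 (negative)
Invert: 001011000100
Add 1:  001011000101
Magnitude: 001011000101 = 512 + 128 + 64 + 4 + 1 = 709
Value: -709



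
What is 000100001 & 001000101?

AND: 1 only when both bits are 1
  000100001
& 001000101
-----------
  000000001
Decimal: 33 & 69 = 1



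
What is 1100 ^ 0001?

XOR: 1 when bits differ
  1100
^ 0001
------
  1101
Decimal: 12 ^ 1 = 13



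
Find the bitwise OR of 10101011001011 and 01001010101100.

OR: 1 when either bit is 1
  10101011001011
| 01001010101100
----------------
  11101011101111
Decimal: 10955 | 4780 = 15087



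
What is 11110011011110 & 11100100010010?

AND: 1 only when both bits are 1
  11110011011110
& 11100100010010
----------------
  11100000010010
Decimal: 15582 & 14610 = 14354



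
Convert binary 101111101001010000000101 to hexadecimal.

Group into 4-bit nibbles from right:
  1011 = B
  1110 = E
  1001 = 9
  0100 = 4
  0000 = 0
  0101 = 5
Result: BE9405



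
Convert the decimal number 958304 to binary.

Using repeated division by 2:
958304 ÷ 2 = 479152 remainder 0
479152 ÷ 2 = 239576 remainder 0
239576 ÷ 2 = 119788 remainder 0
119788 ÷ 2 = 59894 remainder 0
59894 ÷ 2 = 29947 remainder 0
29947 ÷ 2 = 14973 remainder 1
14973 ÷ 2 = 7486 remainder 1
7486 ÷ 2 = 3743 remainder 0
3743 ÷ 2 = 1871 remainder 1
1871 ÷ 2 = 935 remainder 1
935 ÷ 2 = 467 remainder 1
467 ÷ 2 = 233 remainder 1
233 ÷ 2 = 116 remainder 1
116 ÷ 2 = 58 remainder 0
58 ÷ 2 = 29 remainder 0
29 ÷ 2 = 14 remainder 1
14 ÷ 2 = 7 remainder 0
7 ÷ 2 = 3 remainder 1
3 ÷ 2 = 1 remainder 1
1 ÷ 2 = 0 remainder 1
Reading remainders bottom to top: 11101001111101100000



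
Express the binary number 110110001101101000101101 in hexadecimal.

Group into 4-bit nibbles from right:
  1101 = D
  1000 = 8
  1101 = D
  1010 = A
  0010 = 2
  1101 = D
Result: D8DA2D



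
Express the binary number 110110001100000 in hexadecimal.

Group into 4-bit nibbles from right:
  0110 = 6
  1100 = C
  0110 = 6
  0000 = 0
Result: 6C60



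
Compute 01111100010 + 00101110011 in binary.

Add column by column from the right: bit + bit + carry-in; write the sum mod 2, carry 1 when the sum is 2 or 3.
carry:  11111000100
        01111100010
+       00101110011
-------------------
       010101010101
(the carry out of the leftmost column, 0, becomes the leading bit)
Decimal check:
  01111100010 = 512 + 256 + 128 + 64 + 32 + 2 = 994
  00101110011 = 256 + 64 + 32 + 16 + 2 + 1 = 371
  994 + 371 = 1365, and 010101010101 = 1024 + 256 + 64 + 16 + 4 + 1 = 1365 ✓

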